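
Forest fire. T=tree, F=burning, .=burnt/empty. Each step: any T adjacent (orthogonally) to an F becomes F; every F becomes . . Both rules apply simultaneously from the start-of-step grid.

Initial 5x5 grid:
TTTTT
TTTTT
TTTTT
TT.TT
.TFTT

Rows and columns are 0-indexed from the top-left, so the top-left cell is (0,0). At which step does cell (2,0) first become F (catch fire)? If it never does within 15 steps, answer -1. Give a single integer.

Step 1: cell (2,0)='T' (+2 fires, +1 burnt)
Step 2: cell (2,0)='T' (+3 fires, +2 burnt)
Step 3: cell (2,0)='T' (+4 fires, +3 burnt)
Step 4: cell (2,0)='F' (+5 fires, +4 burnt)
  -> target ignites at step 4
Step 5: cell (2,0)='.' (+5 fires, +5 burnt)
Step 6: cell (2,0)='.' (+3 fires, +5 burnt)
Step 7: cell (2,0)='.' (+0 fires, +3 burnt)
  fire out at step 7

4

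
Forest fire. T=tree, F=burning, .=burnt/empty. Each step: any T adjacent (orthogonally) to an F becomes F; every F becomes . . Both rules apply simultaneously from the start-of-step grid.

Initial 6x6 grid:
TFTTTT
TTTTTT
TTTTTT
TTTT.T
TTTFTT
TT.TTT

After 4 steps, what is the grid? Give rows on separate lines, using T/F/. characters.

Step 1: 7 trees catch fire, 2 burn out
  F.FTTT
  TFTTTT
  TTTTTT
  TTTF.T
  TTF.FT
  TT.FTT
Step 2: 9 trees catch fire, 7 burn out
  ...FTT
  F.FTTT
  TFTFTT
  TTF..T
  TF...F
  TT..FT
Step 3: 10 trees catch fire, 9 burn out
  ....FT
  ...FTT
  F.F.FT
  TF...F
  F.....
  TF...F
Step 4: 5 trees catch fire, 10 burn out
  .....F
  ....FT
  .....F
  F.....
  ......
  F.....

.....F
....FT
.....F
F.....
......
F.....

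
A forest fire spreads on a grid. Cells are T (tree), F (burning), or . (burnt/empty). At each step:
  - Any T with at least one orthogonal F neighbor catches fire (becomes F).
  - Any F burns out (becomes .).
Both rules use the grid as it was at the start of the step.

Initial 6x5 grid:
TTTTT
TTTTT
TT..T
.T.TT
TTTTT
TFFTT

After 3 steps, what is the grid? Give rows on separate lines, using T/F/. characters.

Step 1: 4 trees catch fire, 2 burn out
  TTTTT
  TTTTT
  TT..T
  .T.TT
  TFFTT
  F..FT
Step 2: 4 trees catch fire, 4 burn out
  TTTTT
  TTTTT
  TT..T
  .F.TT
  F..FT
  ....F
Step 3: 3 trees catch fire, 4 burn out
  TTTTT
  TTTTT
  TF..T
  ...FT
  ....F
  .....

TTTTT
TTTTT
TF..T
...FT
....F
.....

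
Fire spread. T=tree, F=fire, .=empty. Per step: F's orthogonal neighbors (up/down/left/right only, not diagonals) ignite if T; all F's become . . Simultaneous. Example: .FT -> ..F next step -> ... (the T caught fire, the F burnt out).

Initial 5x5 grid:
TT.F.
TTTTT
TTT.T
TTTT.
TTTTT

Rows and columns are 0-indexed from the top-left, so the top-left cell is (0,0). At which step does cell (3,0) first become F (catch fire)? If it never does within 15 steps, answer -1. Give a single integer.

Step 1: cell (3,0)='T' (+1 fires, +1 burnt)
Step 2: cell (3,0)='T' (+2 fires, +1 burnt)
Step 3: cell (3,0)='T' (+3 fires, +2 burnt)
Step 4: cell (3,0)='T' (+4 fires, +3 burnt)
Step 5: cell (3,0)='T' (+5 fires, +4 burnt)
Step 6: cell (3,0)='F' (+3 fires, +5 burnt)
  -> target ignites at step 6
Step 7: cell (3,0)='.' (+2 fires, +3 burnt)
Step 8: cell (3,0)='.' (+0 fires, +2 burnt)
  fire out at step 8

6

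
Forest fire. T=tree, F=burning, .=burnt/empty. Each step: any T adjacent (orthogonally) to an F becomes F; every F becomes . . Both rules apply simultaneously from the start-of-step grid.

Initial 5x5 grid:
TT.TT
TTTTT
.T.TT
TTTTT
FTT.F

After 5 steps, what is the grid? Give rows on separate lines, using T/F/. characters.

Step 1: 3 trees catch fire, 2 burn out
  TT.TT
  TTTTT
  .T.TT
  FTTTF
  .FT..
Step 2: 4 trees catch fire, 3 burn out
  TT.TT
  TTTTT
  .T.TF
  .FTF.
  ..F..
Step 3: 4 trees catch fire, 4 burn out
  TT.TT
  TTTTF
  .F.F.
  ..F..
  .....
Step 4: 3 trees catch fire, 4 burn out
  TT.TF
  TFTF.
  .....
  .....
  .....
Step 5: 4 trees catch fire, 3 burn out
  TF.F.
  F.F..
  .....
  .....
  .....

TF.F.
F.F..
.....
.....
.....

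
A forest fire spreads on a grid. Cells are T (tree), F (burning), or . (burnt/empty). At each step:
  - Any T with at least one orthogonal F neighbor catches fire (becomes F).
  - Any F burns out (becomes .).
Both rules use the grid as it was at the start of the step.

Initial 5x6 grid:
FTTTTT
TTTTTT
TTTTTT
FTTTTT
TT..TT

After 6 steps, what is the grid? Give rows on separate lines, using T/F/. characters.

Step 1: 5 trees catch fire, 2 burn out
  .FTTTT
  FTTTTT
  FTTTTT
  .FTTTT
  FT..TT
Step 2: 5 trees catch fire, 5 burn out
  ..FTTT
  .FTTTT
  .FTTTT
  ..FTTT
  .F..TT
Step 3: 4 trees catch fire, 5 burn out
  ...FTT
  ..FTTT
  ..FTTT
  ...FTT
  ....TT
Step 4: 4 trees catch fire, 4 burn out
  ....FT
  ...FTT
  ...FTT
  ....FT
  ....TT
Step 5: 5 trees catch fire, 4 burn out
  .....F
  ....FT
  ....FT
  .....F
  ....FT
Step 6: 3 trees catch fire, 5 burn out
  ......
  .....F
  .....F
  ......
  .....F

......
.....F
.....F
......
.....F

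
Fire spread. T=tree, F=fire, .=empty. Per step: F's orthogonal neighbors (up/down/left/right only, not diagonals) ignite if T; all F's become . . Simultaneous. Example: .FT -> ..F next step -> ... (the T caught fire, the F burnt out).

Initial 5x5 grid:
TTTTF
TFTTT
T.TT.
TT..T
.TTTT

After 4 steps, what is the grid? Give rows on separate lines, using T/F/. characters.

Step 1: 5 trees catch fire, 2 burn out
  TFTF.
  F.FTF
  T.TT.
  TT..T
  .TTTT
Step 2: 5 trees catch fire, 5 burn out
  F.F..
  ...F.
  F.FT.
  TT..T
  .TTTT
Step 3: 2 trees catch fire, 5 burn out
  .....
  .....
  ...F.
  FT..T
  .TTTT
Step 4: 1 trees catch fire, 2 burn out
  .....
  .....
  .....
  .F..T
  .TTTT

.....
.....
.....
.F..T
.TTTT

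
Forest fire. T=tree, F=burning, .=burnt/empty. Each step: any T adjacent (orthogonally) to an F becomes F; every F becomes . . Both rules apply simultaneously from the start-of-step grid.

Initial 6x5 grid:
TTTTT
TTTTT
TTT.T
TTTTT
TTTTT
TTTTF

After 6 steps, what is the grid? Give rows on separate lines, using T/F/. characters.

Step 1: 2 trees catch fire, 1 burn out
  TTTTT
  TTTTT
  TTT.T
  TTTTT
  TTTTF
  TTTF.
Step 2: 3 trees catch fire, 2 burn out
  TTTTT
  TTTTT
  TTT.T
  TTTTF
  TTTF.
  TTF..
Step 3: 4 trees catch fire, 3 burn out
  TTTTT
  TTTTT
  TTT.F
  TTTF.
  TTF..
  TF...
Step 4: 4 trees catch fire, 4 burn out
  TTTTT
  TTTTF
  TTT..
  TTF..
  TF...
  F....
Step 5: 5 trees catch fire, 4 burn out
  TTTTF
  TTTF.
  TTF..
  TF...
  F....
  .....
Step 6: 4 trees catch fire, 5 burn out
  TTTF.
  TTF..
  TF...
  F....
  .....
  .....

TTTF.
TTF..
TF...
F....
.....
.....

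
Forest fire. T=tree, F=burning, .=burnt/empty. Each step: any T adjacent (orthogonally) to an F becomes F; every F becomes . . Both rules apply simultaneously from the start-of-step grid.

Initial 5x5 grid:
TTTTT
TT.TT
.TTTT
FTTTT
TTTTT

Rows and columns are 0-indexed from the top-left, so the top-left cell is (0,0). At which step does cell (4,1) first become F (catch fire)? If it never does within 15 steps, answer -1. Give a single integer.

Step 1: cell (4,1)='T' (+2 fires, +1 burnt)
Step 2: cell (4,1)='F' (+3 fires, +2 burnt)
  -> target ignites at step 2
Step 3: cell (4,1)='.' (+4 fires, +3 burnt)
Step 4: cell (4,1)='.' (+5 fires, +4 burnt)
Step 5: cell (4,1)='.' (+5 fires, +5 burnt)
Step 6: cell (4,1)='.' (+2 fires, +5 burnt)
Step 7: cell (4,1)='.' (+1 fires, +2 burnt)
Step 8: cell (4,1)='.' (+0 fires, +1 burnt)
  fire out at step 8

2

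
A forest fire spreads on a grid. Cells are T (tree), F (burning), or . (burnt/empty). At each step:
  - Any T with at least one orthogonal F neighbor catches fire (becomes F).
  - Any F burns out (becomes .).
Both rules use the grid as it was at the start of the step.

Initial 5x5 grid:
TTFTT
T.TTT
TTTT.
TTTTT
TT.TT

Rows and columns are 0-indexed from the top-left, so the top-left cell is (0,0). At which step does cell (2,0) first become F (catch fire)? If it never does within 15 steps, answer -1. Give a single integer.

Step 1: cell (2,0)='T' (+3 fires, +1 burnt)
Step 2: cell (2,0)='T' (+4 fires, +3 burnt)
Step 3: cell (2,0)='T' (+5 fires, +4 burnt)
Step 4: cell (2,0)='F' (+3 fires, +5 burnt)
  -> target ignites at step 4
Step 5: cell (2,0)='.' (+4 fires, +3 burnt)
Step 6: cell (2,0)='.' (+2 fires, +4 burnt)
Step 7: cell (2,0)='.' (+0 fires, +2 burnt)
  fire out at step 7

4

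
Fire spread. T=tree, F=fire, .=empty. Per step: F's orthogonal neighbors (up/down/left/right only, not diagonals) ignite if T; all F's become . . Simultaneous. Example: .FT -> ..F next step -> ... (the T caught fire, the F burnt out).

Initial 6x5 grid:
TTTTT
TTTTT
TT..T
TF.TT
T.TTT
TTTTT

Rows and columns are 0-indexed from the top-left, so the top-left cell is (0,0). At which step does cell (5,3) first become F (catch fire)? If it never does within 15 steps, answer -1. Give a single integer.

Step 1: cell (5,3)='T' (+2 fires, +1 burnt)
Step 2: cell (5,3)='T' (+3 fires, +2 burnt)
Step 3: cell (5,3)='T' (+4 fires, +3 burnt)
Step 4: cell (5,3)='T' (+4 fires, +4 burnt)
Step 5: cell (5,3)='T' (+3 fires, +4 burnt)
Step 6: cell (5,3)='F' (+4 fires, +3 burnt)
  -> target ignites at step 6
Step 7: cell (5,3)='.' (+3 fires, +4 burnt)
Step 8: cell (5,3)='.' (+2 fires, +3 burnt)
Step 9: cell (5,3)='.' (+0 fires, +2 burnt)
  fire out at step 9

6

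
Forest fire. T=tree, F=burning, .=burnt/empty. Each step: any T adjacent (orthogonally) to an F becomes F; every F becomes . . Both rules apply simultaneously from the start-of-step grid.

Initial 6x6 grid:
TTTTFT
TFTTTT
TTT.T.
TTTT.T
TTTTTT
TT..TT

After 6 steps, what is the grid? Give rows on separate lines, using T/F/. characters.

Step 1: 7 trees catch fire, 2 burn out
  TFTF.F
  F.FTFT
  TFT.T.
  TTTT.T
  TTTTTT
  TT..TT
Step 2: 8 trees catch fire, 7 burn out
  F.F...
  ...F.F
  F.F.F.
  TFTT.T
  TTTTTT
  TT..TT
Step 3: 3 trees catch fire, 8 burn out
  ......
  ......
  ......
  F.FT.T
  TFTTTT
  TT..TT
Step 4: 4 trees catch fire, 3 burn out
  ......
  ......
  ......
  ...F.T
  F.FTTT
  TF..TT
Step 5: 2 trees catch fire, 4 burn out
  ......
  ......
  ......
  .....T
  ...FTT
  F...TT
Step 6: 1 trees catch fire, 2 burn out
  ......
  ......
  ......
  .....T
  ....FT
  ....TT

......
......
......
.....T
....FT
....TT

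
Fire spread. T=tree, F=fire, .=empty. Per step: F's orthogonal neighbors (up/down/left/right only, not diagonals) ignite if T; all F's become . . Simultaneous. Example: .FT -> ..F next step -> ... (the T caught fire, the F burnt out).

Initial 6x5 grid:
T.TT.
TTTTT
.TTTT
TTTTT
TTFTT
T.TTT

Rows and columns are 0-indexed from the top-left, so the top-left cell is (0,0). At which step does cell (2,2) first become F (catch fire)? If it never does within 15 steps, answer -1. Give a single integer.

Step 1: cell (2,2)='T' (+4 fires, +1 burnt)
Step 2: cell (2,2)='F' (+6 fires, +4 burnt)
  -> target ignites at step 2
Step 3: cell (2,2)='.' (+7 fires, +6 burnt)
Step 4: cell (2,2)='.' (+4 fires, +7 burnt)
Step 5: cell (2,2)='.' (+3 fires, +4 burnt)
Step 6: cell (2,2)='.' (+1 fires, +3 burnt)
Step 7: cell (2,2)='.' (+0 fires, +1 burnt)
  fire out at step 7

2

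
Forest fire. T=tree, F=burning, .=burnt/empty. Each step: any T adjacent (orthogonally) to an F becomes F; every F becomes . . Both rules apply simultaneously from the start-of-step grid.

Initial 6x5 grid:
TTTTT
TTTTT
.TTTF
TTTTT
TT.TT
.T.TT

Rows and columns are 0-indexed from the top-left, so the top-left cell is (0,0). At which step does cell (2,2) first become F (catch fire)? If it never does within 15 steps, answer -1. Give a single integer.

Step 1: cell (2,2)='T' (+3 fires, +1 burnt)
Step 2: cell (2,2)='F' (+5 fires, +3 burnt)
  -> target ignites at step 2
Step 3: cell (2,2)='.' (+6 fires, +5 burnt)
Step 4: cell (2,2)='.' (+4 fires, +6 burnt)
Step 5: cell (2,2)='.' (+4 fires, +4 burnt)
Step 6: cell (2,2)='.' (+3 fires, +4 burnt)
Step 7: cell (2,2)='.' (+0 fires, +3 burnt)
  fire out at step 7

2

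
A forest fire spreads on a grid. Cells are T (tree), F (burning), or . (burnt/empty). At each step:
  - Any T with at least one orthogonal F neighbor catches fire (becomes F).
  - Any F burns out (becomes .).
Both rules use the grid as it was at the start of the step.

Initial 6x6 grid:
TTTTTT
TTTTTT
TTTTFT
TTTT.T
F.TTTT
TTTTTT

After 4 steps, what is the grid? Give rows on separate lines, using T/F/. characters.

Step 1: 5 trees catch fire, 2 burn out
  TTTTTT
  TTTTFT
  TTTF.F
  FTTT.T
  ..TTTT
  FTTTTT
Step 2: 9 trees catch fire, 5 burn out
  TTTTFT
  TTTF.F
  FTF...
  .FTF.F
  ..TTTT
  .FTTTT
Step 3: 9 trees catch fire, 9 burn out
  TTTF.F
  FTF...
  .F....
  ..F...
  ..TFTF
  ..FTTT
Step 4: 7 trees catch fire, 9 burn out
  FTF...
  .F....
  ......
  ......
  ..F.F.
  ...FTF

FTF...
.F....
......
......
..F.F.
...FTF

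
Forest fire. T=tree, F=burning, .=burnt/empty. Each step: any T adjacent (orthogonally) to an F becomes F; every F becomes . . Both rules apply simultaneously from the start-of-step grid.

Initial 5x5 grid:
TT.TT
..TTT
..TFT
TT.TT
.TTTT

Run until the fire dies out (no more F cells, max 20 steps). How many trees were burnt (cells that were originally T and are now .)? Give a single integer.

Answer: 15

Derivation:
Step 1: +4 fires, +1 burnt (F count now 4)
Step 2: +5 fires, +4 burnt (F count now 5)
Step 3: +3 fires, +5 burnt (F count now 3)
Step 4: +1 fires, +3 burnt (F count now 1)
Step 5: +1 fires, +1 burnt (F count now 1)
Step 6: +1 fires, +1 burnt (F count now 1)
Step 7: +0 fires, +1 burnt (F count now 0)
Fire out after step 7
Initially T: 17, now '.': 23
Total burnt (originally-T cells now '.'): 15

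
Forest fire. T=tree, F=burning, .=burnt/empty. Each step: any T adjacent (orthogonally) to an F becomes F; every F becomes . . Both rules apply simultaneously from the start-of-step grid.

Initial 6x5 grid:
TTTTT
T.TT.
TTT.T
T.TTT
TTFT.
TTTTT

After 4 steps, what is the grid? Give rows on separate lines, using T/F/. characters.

Step 1: 4 trees catch fire, 1 burn out
  TTTTT
  T.TT.
  TTT.T
  T.FTT
  TF.F.
  TTFTT
Step 2: 5 trees catch fire, 4 burn out
  TTTTT
  T.TT.
  TTF.T
  T..FT
  F....
  TF.FT
Step 3: 6 trees catch fire, 5 burn out
  TTTTT
  T.FT.
  TF..T
  F...F
  .....
  F...F
Step 4: 4 trees catch fire, 6 burn out
  TTFTT
  T..F.
  F...F
  .....
  .....
  .....

TTFTT
T..F.
F...F
.....
.....
.....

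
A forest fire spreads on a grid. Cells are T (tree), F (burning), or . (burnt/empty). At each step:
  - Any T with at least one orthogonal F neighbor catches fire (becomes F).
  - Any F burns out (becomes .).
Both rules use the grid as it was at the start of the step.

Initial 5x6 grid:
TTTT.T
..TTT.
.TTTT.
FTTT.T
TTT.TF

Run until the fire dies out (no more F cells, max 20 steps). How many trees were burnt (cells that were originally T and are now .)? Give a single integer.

Answer: 19

Derivation:
Step 1: +4 fires, +2 burnt (F count now 4)
Step 2: +3 fires, +4 burnt (F count now 3)
Step 3: +3 fires, +3 burnt (F count now 3)
Step 4: +2 fires, +3 burnt (F count now 2)
Step 5: +3 fires, +2 burnt (F count now 3)
Step 6: +3 fires, +3 burnt (F count now 3)
Step 7: +1 fires, +3 burnt (F count now 1)
Step 8: +0 fires, +1 burnt (F count now 0)
Fire out after step 8
Initially T: 20, now '.': 29
Total burnt (originally-T cells now '.'): 19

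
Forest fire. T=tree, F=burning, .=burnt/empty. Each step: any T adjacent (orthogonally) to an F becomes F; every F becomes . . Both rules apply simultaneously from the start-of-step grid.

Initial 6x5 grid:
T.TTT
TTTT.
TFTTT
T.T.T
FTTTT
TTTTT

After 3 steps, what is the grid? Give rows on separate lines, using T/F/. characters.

Step 1: 6 trees catch fire, 2 burn out
  T.TTT
  TFTT.
  F.FTT
  F.T.T
  .FTTT
  FTTTT
Step 2: 6 trees catch fire, 6 burn out
  T.TTT
  F.FT.
  ...FT
  ..F.T
  ..FTT
  .FTTT
Step 3: 6 trees catch fire, 6 burn out
  F.FTT
  ...F.
  ....F
  ....T
  ...FT
  ..FTT

F.FTT
...F.
....F
....T
...FT
..FTT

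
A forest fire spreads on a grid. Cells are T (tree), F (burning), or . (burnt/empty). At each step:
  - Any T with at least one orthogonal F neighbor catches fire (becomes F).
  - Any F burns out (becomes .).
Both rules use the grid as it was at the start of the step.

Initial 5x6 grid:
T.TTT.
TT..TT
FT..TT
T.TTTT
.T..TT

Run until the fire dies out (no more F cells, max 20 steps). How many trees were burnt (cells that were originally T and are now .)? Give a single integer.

Step 1: +3 fires, +1 burnt (F count now 3)
Step 2: +2 fires, +3 burnt (F count now 2)
Step 3: +0 fires, +2 burnt (F count now 0)
Fire out after step 3
Initially T: 19, now '.': 16
Total burnt (originally-T cells now '.'): 5

Answer: 5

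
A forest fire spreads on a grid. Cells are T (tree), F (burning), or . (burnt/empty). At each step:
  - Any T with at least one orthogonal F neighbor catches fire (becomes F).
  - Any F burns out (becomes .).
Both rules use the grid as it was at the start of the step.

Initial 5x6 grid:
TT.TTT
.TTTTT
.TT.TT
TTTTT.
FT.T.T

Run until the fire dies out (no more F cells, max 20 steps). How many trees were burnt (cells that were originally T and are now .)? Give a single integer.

Answer: 21

Derivation:
Step 1: +2 fires, +1 burnt (F count now 2)
Step 2: +1 fires, +2 burnt (F count now 1)
Step 3: +2 fires, +1 burnt (F count now 2)
Step 4: +3 fires, +2 burnt (F count now 3)
Step 5: +4 fires, +3 burnt (F count now 4)
Step 6: +3 fires, +4 burnt (F count now 3)
Step 7: +3 fires, +3 burnt (F count now 3)
Step 8: +2 fires, +3 burnt (F count now 2)
Step 9: +1 fires, +2 burnt (F count now 1)
Step 10: +0 fires, +1 burnt (F count now 0)
Fire out after step 10
Initially T: 22, now '.': 29
Total burnt (originally-T cells now '.'): 21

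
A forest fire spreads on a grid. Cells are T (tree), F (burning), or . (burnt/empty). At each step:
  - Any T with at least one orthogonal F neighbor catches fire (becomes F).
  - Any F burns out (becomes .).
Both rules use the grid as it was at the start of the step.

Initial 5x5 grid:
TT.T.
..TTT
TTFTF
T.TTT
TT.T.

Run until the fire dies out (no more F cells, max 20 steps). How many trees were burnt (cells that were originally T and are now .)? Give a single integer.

Answer: 14

Derivation:
Step 1: +6 fires, +2 burnt (F count now 6)
Step 2: +3 fires, +6 burnt (F count now 3)
Step 3: +3 fires, +3 burnt (F count now 3)
Step 4: +1 fires, +3 burnt (F count now 1)
Step 5: +1 fires, +1 burnt (F count now 1)
Step 6: +0 fires, +1 burnt (F count now 0)
Fire out after step 6
Initially T: 16, now '.': 23
Total burnt (originally-T cells now '.'): 14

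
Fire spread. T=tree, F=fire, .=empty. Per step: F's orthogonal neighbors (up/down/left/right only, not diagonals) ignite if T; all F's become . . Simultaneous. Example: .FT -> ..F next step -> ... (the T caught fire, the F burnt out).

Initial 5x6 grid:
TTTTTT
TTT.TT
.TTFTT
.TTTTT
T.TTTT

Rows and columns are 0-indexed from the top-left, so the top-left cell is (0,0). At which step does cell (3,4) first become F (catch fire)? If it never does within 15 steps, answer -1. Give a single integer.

Step 1: cell (3,4)='T' (+3 fires, +1 burnt)
Step 2: cell (3,4)='F' (+7 fires, +3 burnt)
  -> target ignites at step 2
Step 3: cell (3,4)='.' (+8 fires, +7 burnt)
Step 4: cell (3,4)='.' (+5 fires, +8 burnt)
Step 5: cell (3,4)='.' (+1 fires, +5 burnt)
Step 6: cell (3,4)='.' (+0 fires, +1 burnt)
  fire out at step 6

2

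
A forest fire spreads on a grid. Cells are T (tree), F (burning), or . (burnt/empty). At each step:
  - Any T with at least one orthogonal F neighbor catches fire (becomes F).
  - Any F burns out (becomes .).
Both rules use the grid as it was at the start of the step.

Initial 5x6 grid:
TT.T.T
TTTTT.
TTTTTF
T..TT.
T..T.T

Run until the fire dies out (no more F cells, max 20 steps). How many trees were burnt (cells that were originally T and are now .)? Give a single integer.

Answer: 18

Derivation:
Step 1: +1 fires, +1 burnt (F count now 1)
Step 2: +3 fires, +1 burnt (F count now 3)
Step 3: +3 fires, +3 burnt (F count now 3)
Step 4: +4 fires, +3 burnt (F count now 4)
Step 5: +2 fires, +4 burnt (F count now 2)
Step 6: +3 fires, +2 burnt (F count now 3)
Step 7: +2 fires, +3 burnt (F count now 2)
Step 8: +0 fires, +2 burnt (F count now 0)
Fire out after step 8
Initially T: 20, now '.': 28
Total burnt (originally-T cells now '.'): 18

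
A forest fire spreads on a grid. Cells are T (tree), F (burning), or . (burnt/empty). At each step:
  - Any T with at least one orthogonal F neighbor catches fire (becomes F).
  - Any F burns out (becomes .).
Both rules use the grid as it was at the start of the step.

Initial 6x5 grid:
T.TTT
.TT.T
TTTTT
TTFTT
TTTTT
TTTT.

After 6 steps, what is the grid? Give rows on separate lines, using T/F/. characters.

Step 1: 4 trees catch fire, 1 burn out
  T.TTT
  .TT.T
  TTFTT
  TF.FT
  TTFTT
  TTTT.
Step 2: 8 trees catch fire, 4 burn out
  T.TTT
  .TF.T
  TF.FT
  F...F
  TF.FT
  TTFT.
Step 3: 8 trees catch fire, 8 burn out
  T.FTT
  .F..T
  F...F
  .....
  F...F
  TF.F.
Step 4: 3 trees catch fire, 8 burn out
  T..FT
  ....F
  .....
  .....
  .....
  F....
Step 5: 1 trees catch fire, 3 burn out
  T...F
  .....
  .....
  .....
  .....
  .....
Step 6: 0 trees catch fire, 1 burn out
  T....
  .....
  .....
  .....
  .....
  .....

T....
.....
.....
.....
.....
.....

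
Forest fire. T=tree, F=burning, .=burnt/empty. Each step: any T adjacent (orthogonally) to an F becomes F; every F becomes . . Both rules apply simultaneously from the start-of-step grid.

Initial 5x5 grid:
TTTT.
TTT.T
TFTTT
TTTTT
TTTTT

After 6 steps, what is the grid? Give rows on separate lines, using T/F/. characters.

Step 1: 4 trees catch fire, 1 burn out
  TTTT.
  TFT.T
  F.FTT
  TFTTT
  TTTTT
Step 2: 7 trees catch fire, 4 burn out
  TFTT.
  F.F.T
  ...FT
  F.FTT
  TFTTT
Step 3: 6 trees catch fire, 7 burn out
  F.FT.
  ....T
  ....F
  ...FT
  F.FTT
Step 4: 4 trees catch fire, 6 burn out
  ...F.
  ....F
  .....
  ....F
  ...FT
Step 5: 1 trees catch fire, 4 burn out
  .....
  .....
  .....
  .....
  ....F
Step 6: 0 trees catch fire, 1 burn out
  .....
  .....
  .....
  .....
  .....

.....
.....
.....
.....
.....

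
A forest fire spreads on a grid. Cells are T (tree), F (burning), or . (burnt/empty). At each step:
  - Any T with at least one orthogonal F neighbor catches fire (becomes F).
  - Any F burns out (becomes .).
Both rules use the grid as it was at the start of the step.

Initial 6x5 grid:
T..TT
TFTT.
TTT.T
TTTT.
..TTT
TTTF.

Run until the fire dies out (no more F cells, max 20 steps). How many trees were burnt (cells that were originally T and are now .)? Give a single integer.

Step 1: +5 fires, +2 burnt (F count now 5)
Step 2: +9 fires, +5 burnt (F count now 9)
Step 3: +4 fires, +9 burnt (F count now 4)
Step 4: +1 fires, +4 burnt (F count now 1)
Step 5: +0 fires, +1 burnt (F count now 0)
Fire out after step 5
Initially T: 20, now '.': 29
Total burnt (originally-T cells now '.'): 19

Answer: 19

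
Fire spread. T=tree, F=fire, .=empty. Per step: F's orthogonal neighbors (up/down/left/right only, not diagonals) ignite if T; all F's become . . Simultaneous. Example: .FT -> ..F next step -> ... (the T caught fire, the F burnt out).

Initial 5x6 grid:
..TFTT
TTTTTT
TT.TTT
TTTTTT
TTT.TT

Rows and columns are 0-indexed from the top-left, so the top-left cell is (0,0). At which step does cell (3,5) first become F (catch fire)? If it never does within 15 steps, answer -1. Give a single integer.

Step 1: cell (3,5)='T' (+3 fires, +1 burnt)
Step 2: cell (3,5)='T' (+4 fires, +3 burnt)
Step 3: cell (3,5)='T' (+4 fires, +4 burnt)
Step 4: cell (3,5)='T' (+5 fires, +4 burnt)
Step 5: cell (3,5)='F' (+5 fires, +5 burnt)
  -> target ignites at step 5
Step 6: cell (3,5)='.' (+3 fires, +5 burnt)
Step 7: cell (3,5)='.' (+1 fires, +3 burnt)
Step 8: cell (3,5)='.' (+0 fires, +1 burnt)
  fire out at step 8

5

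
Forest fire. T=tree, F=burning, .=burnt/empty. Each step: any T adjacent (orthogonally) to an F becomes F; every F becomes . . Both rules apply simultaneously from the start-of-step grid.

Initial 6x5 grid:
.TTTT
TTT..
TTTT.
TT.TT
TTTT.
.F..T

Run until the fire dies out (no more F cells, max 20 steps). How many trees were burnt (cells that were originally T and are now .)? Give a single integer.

Step 1: +1 fires, +1 burnt (F count now 1)
Step 2: +3 fires, +1 burnt (F count now 3)
Step 3: +3 fires, +3 burnt (F count now 3)
Step 4: +4 fires, +3 burnt (F count now 4)
Step 5: +5 fires, +4 burnt (F count now 5)
Step 6: +1 fires, +5 burnt (F count now 1)
Step 7: +1 fires, +1 burnt (F count now 1)
Step 8: +1 fires, +1 burnt (F count now 1)
Step 9: +0 fires, +1 burnt (F count now 0)
Fire out after step 9
Initially T: 20, now '.': 29
Total burnt (originally-T cells now '.'): 19

Answer: 19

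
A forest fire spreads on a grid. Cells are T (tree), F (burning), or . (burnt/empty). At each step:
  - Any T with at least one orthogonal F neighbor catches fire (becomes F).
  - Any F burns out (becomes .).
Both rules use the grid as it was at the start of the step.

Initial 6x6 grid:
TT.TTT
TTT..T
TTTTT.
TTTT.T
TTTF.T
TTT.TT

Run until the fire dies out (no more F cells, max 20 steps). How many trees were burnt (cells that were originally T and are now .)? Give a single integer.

Answer: 20

Derivation:
Step 1: +2 fires, +1 burnt (F count now 2)
Step 2: +4 fires, +2 burnt (F count now 4)
Step 3: +5 fires, +4 burnt (F count now 5)
Step 4: +4 fires, +5 burnt (F count now 4)
Step 5: +2 fires, +4 burnt (F count now 2)
Step 6: +2 fires, +2 burnt (F count now 2)
Step 7: +1 fires, +2 burnt (F count now 1)
Step 8: +0 fires, +1 burnt (F count now 0)
Fire out after step 8
Initially T: 28, now '.': 28
Total burnt (originally-T cells now '.'): 20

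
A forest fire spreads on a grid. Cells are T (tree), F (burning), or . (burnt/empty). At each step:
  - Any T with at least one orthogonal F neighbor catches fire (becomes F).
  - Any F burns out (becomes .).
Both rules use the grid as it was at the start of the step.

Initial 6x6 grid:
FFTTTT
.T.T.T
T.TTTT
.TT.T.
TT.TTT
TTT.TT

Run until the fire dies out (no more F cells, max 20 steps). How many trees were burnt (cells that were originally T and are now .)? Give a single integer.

Step 1: +2 fires, +2 burnt (F count now 2)
Step 2: +1 fires, +2 burnt (F count now 1)
Step 3: +2 fires, +1 burnt (F count now 2)
Step 4: +2 fires, +2 burnt (F count now 2)
Step 5: +3 fires, +2 burnt (F count now 3)
Step 6: +3 fires, +3 burnt (F count now 3)
Step 7: +2 fires, +3 burnt (F count now 2)
Step 8: +4 fires, +2 burnt (F count now 4)
Step 9: +3 fires, +4 burnt (F count now 3)
Step 10: +2 fires, +3 burnt (F count now 2)
Step 11: +0 fires, +2 burnt (F count now 0)
Fire out after step 11
Initially T: 25, now '.': 35
Total burnt (originally-T cells now '.'): 24

Answer: 24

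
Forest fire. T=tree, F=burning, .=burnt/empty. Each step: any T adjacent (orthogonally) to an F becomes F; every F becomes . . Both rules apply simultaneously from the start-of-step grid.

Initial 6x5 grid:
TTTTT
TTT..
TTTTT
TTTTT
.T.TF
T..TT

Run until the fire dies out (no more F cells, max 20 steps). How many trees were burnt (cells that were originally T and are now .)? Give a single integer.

Answer: 22

Derivation:
Step 1: +3 fires, +1 burnt (F count now 3)
Step 2: +3 fires, +3 burnt (F count now 3)
Step 3: +2 fires, +3 burnt (F count now 2)
Step 4: +2 fires, +2 burnt (F count now 2)
Step 5: +4 fires, +2 burnt (F count now 4)
Step 6: +3 fires, +4 burnt (F count now 3)
Step 7: +3 fires, +3 burnt (F count now 3)
Step 8: +2 fires, +3 burnt (F count now 2)
Step 9: +0 fires, +2 burnt (F count now 0)
Fire out after step 9
Initially T: 23, now '.': 29
Total burnt (originally-T cells now '.'): 22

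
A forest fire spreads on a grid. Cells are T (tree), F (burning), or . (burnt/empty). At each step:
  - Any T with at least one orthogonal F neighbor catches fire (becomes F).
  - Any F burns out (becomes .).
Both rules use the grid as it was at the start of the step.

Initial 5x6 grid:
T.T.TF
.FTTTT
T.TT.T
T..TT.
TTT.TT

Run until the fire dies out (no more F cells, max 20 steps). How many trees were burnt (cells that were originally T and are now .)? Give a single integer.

Answer: 13

Derivation:
Step 1: +3 fires, +2 burnt (F count now 3)
Step 2: +5 fires, +3 burnt (F count now 5)
Step 3: +1 fires, +5 burnt (F count now 1)
Step 4: +1 fires, +1 burnt (F count now 1)
Step 5: +1 fires, +1 burnt (F count now 1)
Step 6: +1 fires, +1 burnt (F count now 1)
Step 7: +1 fires, +1 burnt (F count now 1)
Step 8: +0 fires, +1 burnt (F count now 0)
Fire out after step 8
Initially T: 19, now '.': 24
Total burnt (originally-T cells now '.'): 13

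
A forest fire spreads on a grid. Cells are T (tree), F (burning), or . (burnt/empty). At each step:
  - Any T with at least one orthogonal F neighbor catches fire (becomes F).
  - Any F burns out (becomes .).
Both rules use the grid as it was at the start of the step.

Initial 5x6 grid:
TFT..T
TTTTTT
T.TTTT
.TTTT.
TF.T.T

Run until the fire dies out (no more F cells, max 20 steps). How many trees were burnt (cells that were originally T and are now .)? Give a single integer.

Step 1: +5 fires, +2 burnt (F count now 5)
Step 2: +3 fires, +5 burnt (F count now 3)
Step 3: +4 fires, +3 burnt (F count now 4)
Step 4: +4 fires, +4 burnt (F count now 4)
Step 5: +2 fires, +4 burnt (F count now 2)
Step 6: +2 fires, +2 burnt (F count now 2)
Step 7: +0 fires, +2 burnt (F count now 0)
Fire out after step 7
Initially T: 21, now '.': 29
Total burnt (originally-T cells now '.'): 20

Answer: 20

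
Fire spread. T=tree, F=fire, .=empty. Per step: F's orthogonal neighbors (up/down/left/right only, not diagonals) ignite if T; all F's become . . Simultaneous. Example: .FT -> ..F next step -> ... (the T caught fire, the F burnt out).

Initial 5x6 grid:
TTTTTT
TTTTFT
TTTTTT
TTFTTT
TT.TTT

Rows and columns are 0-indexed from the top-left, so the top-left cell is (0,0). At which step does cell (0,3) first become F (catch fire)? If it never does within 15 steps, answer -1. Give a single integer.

Step 1: cell (0,3)='T' (+7 fires, +2 burnt)
Step 2: cell (0,3)='F' (+10 fires, +7 burnt)
  -> target ignites at step 2
Step 3: cell (0,3)='.' (+6 fires, +10 burnt)
Step 4: cell (0,3)='.' (+3 fires, +6 burnt)
Step 5: cell (0,3)='.' (+1 fires, +3 burnt)
Step 6: cell (0,3)='.' (+0 fires, +1 burnt)
  fire out at step 6

2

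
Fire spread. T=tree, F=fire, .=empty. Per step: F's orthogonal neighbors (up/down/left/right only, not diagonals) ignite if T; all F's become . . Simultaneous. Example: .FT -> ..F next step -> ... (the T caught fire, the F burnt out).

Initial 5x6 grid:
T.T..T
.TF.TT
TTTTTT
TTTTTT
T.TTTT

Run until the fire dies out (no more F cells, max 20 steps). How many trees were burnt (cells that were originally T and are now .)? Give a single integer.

Answer: 22

Derivation:
Step 1: +3 fires, +1 burnt (F count now 3)
Step 2: +3 fires, +3 burnt (F count now 3)
Step 3: +5 fires, +3 burnt (F count now 5)
Step 4: +5 fires, +5 burnt (F count now 5)
Step 5: +4 fires, +5 burnt (F count now 4)
Step 6: +2 fires, +4 burnt (F count now 2)
Step 7: +0 fires, +2 burnt (F count now 0)
Fire out after step 7
Initially T: 23, now '.': 29
Total burnt (originally-T cells now '.'): 22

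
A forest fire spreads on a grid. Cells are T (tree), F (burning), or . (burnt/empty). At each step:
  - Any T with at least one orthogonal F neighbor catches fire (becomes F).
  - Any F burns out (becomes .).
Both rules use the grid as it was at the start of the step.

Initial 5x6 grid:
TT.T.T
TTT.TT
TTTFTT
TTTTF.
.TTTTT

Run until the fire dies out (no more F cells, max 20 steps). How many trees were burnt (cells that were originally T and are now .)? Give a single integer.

Step 1: +4 fires, +2 burnt (F count now 4)
Step 2: +7 fires, +4 burnt (F count now 7)
Step 3: +5 fires, +7 burnt (F count now 5)
Step 4: +5 fires, +5 burnt (F count now 5)
Step 5: +1 fires, +5 burnt (F count now 1)
Step 6: +0 fires, +1 burnt (F count now 0)
Fire out after step 6
Initially T: 23, now '.': 29
Total burnt (originally-T cells now '.'): 22

Answer: 22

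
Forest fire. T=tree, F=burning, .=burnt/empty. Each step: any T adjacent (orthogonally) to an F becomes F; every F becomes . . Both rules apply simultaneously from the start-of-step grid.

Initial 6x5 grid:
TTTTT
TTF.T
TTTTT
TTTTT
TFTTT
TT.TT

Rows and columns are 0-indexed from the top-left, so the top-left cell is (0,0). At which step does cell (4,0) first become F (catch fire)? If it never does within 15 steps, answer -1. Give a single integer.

Step 1: cell (4,0)='F' (+7 fires, +2 burnt)
  -> target ignites at step 1
Step 2: cell (4,0)='.' (+9 fires, +7 burnt)
Step 3: cell (4,0)='.' (+7 fires, +9 burnt)
Step 4: cell (4,0)='.' (+3 fires, +7 burnt)
Step 5: cell (4,0)='.' (+0 fires, +3 burnt)
  fire out at step 5

1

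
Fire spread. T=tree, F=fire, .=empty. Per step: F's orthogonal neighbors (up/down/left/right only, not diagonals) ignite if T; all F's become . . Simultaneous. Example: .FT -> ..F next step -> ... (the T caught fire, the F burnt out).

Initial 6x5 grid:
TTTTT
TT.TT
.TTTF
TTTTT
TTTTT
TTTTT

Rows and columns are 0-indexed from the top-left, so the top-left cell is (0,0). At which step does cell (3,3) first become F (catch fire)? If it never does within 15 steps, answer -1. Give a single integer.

Step 1: cell (3,3)='T' (+3 fires, +1 burnt)
Step 2: cell (3,3)='F' (+5 fires, +3 burnt)
  -> target ignites at step 2
Step 3: cell (3,3)='.' (+5 fires, +5 burnt)
Step 4: cell (3,3)='.' (+5 fires, +5 burnt)
Step 5: cell (3,3)='.' (+5 fires, +5 burnt)
Step 6: cell (3,3)='.' (+3 fires, +5 burnt)
Step 7: cell (3,3)='.' (+1 fires, +3 burnt)
Step 8: cell (3,3)='.' (+0 fires, +1 burnt)
  fire out at step 8

2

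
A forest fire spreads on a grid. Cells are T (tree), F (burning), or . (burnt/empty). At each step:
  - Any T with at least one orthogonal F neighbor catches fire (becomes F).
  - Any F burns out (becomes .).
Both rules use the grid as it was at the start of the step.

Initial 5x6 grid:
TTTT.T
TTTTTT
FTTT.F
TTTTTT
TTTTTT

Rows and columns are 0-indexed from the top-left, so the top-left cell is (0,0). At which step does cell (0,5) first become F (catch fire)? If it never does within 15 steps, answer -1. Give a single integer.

Step 1: cell (0,5)='T' (+5 fires, +2 burnt)
Step 2: cell (0,5)='F' (+9 fires, +5 burnt)
  -> target ignites at step 2
Step 3: cell (0,5)='.' (+8 fires, +9 burnt)
Step 4: cell (0,5)='.' (+4 fires, +8 burnt)
Step 5: cell (0,5)='.' (+0 fires, +4 burnt)
  fire out at step 5

2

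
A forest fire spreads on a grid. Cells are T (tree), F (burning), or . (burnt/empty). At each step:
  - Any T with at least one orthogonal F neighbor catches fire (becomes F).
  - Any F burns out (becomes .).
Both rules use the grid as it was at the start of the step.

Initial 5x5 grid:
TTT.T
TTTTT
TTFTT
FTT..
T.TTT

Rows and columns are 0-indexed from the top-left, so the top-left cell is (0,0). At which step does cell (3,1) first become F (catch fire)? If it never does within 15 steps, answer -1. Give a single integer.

Step 1: cell (3,1)='F' (+7 fires, +2 burnt)
  -> target ignites at step 1
Step 2: cell (3,1)='.' (+6 fires, +7 burnt)
Step 3: cell (3,1)='.' (+4 fires, +6 burnt)
Step 4: cell (3,1)='.' (+2 fires, +4 burnt)
Step 5: cell (3,1)='.' (+0 fires, +2 burnt)
  fire out at step 5

1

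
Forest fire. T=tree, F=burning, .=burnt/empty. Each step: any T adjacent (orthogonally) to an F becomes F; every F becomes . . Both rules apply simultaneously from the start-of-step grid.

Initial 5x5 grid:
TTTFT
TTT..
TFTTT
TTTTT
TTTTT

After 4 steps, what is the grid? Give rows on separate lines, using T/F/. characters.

Step 1: 6 trees catch fire, 2 burn out
  TTF.F
  TFT..
  F.FTT
  TFTTT
  TTTTT
Step 2: 7 trees catch fire, 6 burn out
  TF...
  F.F..
  ...FT
  F.FTT
  TFTTT
Step 3: 5 trees catch fire, 7 burn out
  F....
  .....
  ....F
  ...FT
  F.FTT
Step 4: 2 trees catch fire, 5 burn out
  .....
  .....
  .....
  ....F
  ...FT

.....
.....
.....
....F
...FT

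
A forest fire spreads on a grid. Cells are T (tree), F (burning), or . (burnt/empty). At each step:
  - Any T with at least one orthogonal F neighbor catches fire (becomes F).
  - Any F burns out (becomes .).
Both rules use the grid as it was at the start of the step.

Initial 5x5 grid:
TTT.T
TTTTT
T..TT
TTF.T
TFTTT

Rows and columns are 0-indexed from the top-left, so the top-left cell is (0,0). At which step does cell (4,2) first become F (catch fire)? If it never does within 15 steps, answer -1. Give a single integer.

Step 1: cell (4,2)='F' (+3 fires, +2 burnt)
  -> target ignites at step 1
Step 2: cell (4,2)='.' (+2 fires, +3 burnt)
Step 3: cell (4,2)='.' (+2 fires, +2 burnt)
Step 4: cell (4,2)='.' (+2 fires, +2 burnt)
Step 5: cell (4,2)='.' (+3 fires, +2 burnt)
Step 6: cell (4,2)='.' (+4 fires, +3 burnt)
Step 7: cell (4,2)='.' (+3 fires, +4 burnt)
Step 8: cell (4,2)='.' (+0 fires, +3 burnt)
  fire out at step 8

1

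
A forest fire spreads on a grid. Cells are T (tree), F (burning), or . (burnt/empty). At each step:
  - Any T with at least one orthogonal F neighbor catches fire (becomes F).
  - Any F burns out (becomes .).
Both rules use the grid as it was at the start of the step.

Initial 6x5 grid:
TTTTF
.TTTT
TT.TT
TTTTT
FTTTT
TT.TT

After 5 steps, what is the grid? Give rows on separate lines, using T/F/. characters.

Step 1: 5 trees catch fire, 2 burn out
  TTTF.
  .TTTF
  TT.TT
  FTTTT
  .FTTT
  FT.TT
Step 2: 7 trees catch fire, 5 burn out
  TTF..
  .TTF.
  FT.TF
  .FTTT
  ..FTT
  .F.TT
Step 3: 7 trees catch fire, 7 burn out
  TF...
  .TF..
  .F.F.
  ..FTF
  ...FT
  ...TT
Step 4: 5 trees catch fire, 7 burn out
  F....
  .F...
  .....
  ...F.
  ....F
  ...FT
Step 5: 1 trees catch fire, 5 burn out
  .....
  .....
  .....
  .....
  .....
  ....F

.....
.....
.....
.....
.....
....F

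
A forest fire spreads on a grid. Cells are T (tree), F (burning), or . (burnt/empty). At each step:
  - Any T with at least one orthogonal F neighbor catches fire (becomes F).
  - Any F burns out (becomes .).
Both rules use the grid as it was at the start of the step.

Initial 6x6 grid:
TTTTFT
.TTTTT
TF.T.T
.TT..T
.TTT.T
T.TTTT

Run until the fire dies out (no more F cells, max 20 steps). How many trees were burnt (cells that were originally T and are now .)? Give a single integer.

Step 1: +6 fires, +2 burnt (F count now 6)
Step 2: +7 fires, +6 burnt (F count now 7)
Step 3: +4 fires, +7 burnt (F count now 4)
Step 4: +3 fires, +4 burnt (F count now 3)
Step 5: +2 fires, +3 burnt (F count now 2)
Step 6: +2 fires, +2 burnt (F count now 2)
Step 7: +0 fires, +2 burnt (F count now 0)
Fire out after step 7
Initially T: 25, now '.': 35
Total burnt (originally-T cells now '.'): 24

Answer: 24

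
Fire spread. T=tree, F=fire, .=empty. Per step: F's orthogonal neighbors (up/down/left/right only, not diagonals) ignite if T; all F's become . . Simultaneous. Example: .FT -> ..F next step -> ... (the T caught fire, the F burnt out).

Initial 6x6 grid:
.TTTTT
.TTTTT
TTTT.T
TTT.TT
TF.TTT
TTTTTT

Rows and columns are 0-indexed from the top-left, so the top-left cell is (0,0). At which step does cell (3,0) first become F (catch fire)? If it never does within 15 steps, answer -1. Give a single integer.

Step 1: cell (3,0)='T' (+3 fires, +1 burnt)
Step 2: cell (3,0)='F' (+5 fires, +3 burnt)
  -> target ignites at step 2
Step 3: cell (3,0)='.' (+4 fires, +5 burnt)
Step 4: cell (3,0)='.' (+5 fires, +4 burnt)
Step 5: cell (3,0)='.' (+4 fires, +5 burnt)
Step 6: cell (3,0)='.' (+4 fires, +4 burnt)
Step 7: cell (3,0)='.' (+3 fires, +4 burnt)
Step 8: cell (3,0)='.' (+2 fires, +3 burnt)
Step 9: cell (3,0)='.' (+0 fires, +2 burnt)
  fire out at step 9

2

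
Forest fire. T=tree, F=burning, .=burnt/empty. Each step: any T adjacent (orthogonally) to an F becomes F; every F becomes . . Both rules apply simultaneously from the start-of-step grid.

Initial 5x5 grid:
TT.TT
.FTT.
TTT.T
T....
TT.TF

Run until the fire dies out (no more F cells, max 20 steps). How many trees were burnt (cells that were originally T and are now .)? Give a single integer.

Step 1: +4 fires, +2 burnt (F count now 4)
Step 2: +4 fires, +4 burnt (F count now 4)
Step 3: +2 fires, +4 burnt (F count now 2)
Step 4: +2 fires, +2 burnt (F count now 2)
Step 5: +1 fires, +2 burnt (F count now 1)
Step 6: +0 fires, +1 burnt (F count now 0)
Fire out after step 6
Initially T: 14, now '.': 24
Total burnt (originally-T cells now '.'): 13

Answer: 13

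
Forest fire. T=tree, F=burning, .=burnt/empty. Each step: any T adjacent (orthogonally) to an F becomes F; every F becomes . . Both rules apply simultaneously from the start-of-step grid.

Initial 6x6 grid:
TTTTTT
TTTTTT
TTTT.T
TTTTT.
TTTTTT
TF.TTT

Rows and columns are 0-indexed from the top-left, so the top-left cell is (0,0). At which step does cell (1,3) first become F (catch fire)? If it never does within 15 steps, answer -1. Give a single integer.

Step 1: cell (1,3)='T' (+2 fires, +1 burnt)
Step 2: cell (1,3)='T' (+3 fires, +2 burnt)
Step 3: cell (1,3)='T' (+4 fires, +3 burnt)
Step 4: cell (1,3)='T' (+6 fires, +4 burnt)
Step 5: cell (1,3)='T' (+7 fires, +6 burnt)
Step 6: cell (1,3)='F' (+4 fires, +7 burnt)
  -> target ignites at step 6
Step 7: cell (1,3)='.' (+2 fires, +4 burnt)
Step 8: cell (1,3)='.' (+2 fires, +2 burnt)
Step 9: cell (1,3)='.' (+2 fires, +2 burnt)
Step 10: cell (1,3)='.' (+0 fires, +2 burnt)
  fire out at step 10

6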